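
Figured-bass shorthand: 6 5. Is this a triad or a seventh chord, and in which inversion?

seventh chord, first inversion

6 5 is shorthand for 6/5/3.
Intervals of 6/5/3 above the bass form a seventh chord; the bass is the third, so this is first inversion.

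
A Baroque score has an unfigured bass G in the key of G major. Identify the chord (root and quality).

G major

An unfigured bass indicates a triad in root position.
In root position the bass is the root, so the root is G.
The chord tones are G, B, D, giving G major.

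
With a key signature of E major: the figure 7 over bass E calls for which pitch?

D#

Counting 6 letter steps above E lands on D; in E major, that letter is D#.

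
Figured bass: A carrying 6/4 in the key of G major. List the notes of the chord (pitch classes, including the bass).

A fourth above A in this key is D.
A sixth above A in this key is F#.
Together with the bass A, this spells D major in second inversion.

A, D, F#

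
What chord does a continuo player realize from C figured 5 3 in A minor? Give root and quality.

C major

The figures 5 3 indicate a triad in root position.
In root position the bass is the root, so the root is C.
The chord tones are C, E, G, giving C major.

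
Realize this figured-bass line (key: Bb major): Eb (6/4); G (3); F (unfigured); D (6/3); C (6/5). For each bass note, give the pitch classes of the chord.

Eb (6/4): Eb, A, C.
G (5/3): G, Bb, D.
F (5/3): F, A, C.
D (6/3): D, F, Bb.
C (6/5/3): C, Eb, G, A.

Eb, A, C | G, Bb, D | F, A, C | D, F, Bb | C, Eb, G, A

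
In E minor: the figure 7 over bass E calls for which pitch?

Counting 6 letter steps above E lands on D; in E minor, that letter is D.

D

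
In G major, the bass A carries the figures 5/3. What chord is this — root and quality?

A minor

The figures 5/3 indicate a triad in root position.
In root position the bass is the root, so the root is A.
The chord tones are A, C, E, giving A minor.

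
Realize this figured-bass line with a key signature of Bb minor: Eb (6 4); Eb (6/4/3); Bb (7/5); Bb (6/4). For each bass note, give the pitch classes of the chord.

Eb, Ab, C | Eb, Gb, Ab, C | Bb, Db, F, Ab | Bb, Eb, Gb

Eb (6/4): Eb, Ab, C.
Eb (6/4/3): Eb, Gb, Ab, C.
Bb (7/5/3): Bb, Db, F, Ab.
Bb (6/4): Bb, Eb, Gb.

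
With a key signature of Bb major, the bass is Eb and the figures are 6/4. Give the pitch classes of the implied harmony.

Eb, A, C

A fourth above Eb in this key is A.
A sixth above Eb in this key is C.
Together with the bass Eb, this spells A diminished in second inversion.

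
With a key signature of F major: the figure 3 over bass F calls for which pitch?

A

Counting 2 letter steps above F lands on A; in F major, that letter is A.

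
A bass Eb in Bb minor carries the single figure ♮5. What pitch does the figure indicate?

Counting 4 letter steps above Eb lands on B; in Bb minor, that letter is Bb.
The ♮5 figure makes it natural, giving B.

B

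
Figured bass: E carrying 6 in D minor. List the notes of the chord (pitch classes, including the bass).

E, G, C

The written figures 6 are shorthand for 6/3: the 3 is implied.
A third above E in this key is G.
A sixth above E in this key is C.
Together with the bass E, this spells C major in first inversion.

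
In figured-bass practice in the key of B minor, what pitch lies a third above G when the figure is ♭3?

Bb

Counting 2 letter steps above G lands on B; in B minor, that letter is B.
The b3 figure lowers it a semitone, giving Bb.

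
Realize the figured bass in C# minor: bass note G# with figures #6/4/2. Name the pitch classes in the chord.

A second above G# in this key is A.
A fourth above G# in this key is C#.
A sixth above G# in this key is E, raised to E# by the sharp.
Together with the bass G#, this spells A augmented major seventh in third inversion.

G#, A, C#, E#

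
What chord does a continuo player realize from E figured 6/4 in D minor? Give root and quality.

The figures 6/4 indicate a triad in second inversion.
In second inversion the root lies a fourth above the bass: a fourth above E in D minor is A.
The chord tones are E, A, C, giving A minor.

A minor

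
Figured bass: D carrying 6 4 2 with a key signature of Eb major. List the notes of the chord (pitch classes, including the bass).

A second above D in this key is Eb.
A fourth above D in this key is G.
A sixth above D in this key is Bb.
Together with the bass D, this spells Eb major seventh in third inversion.

D, Eb, G, Bb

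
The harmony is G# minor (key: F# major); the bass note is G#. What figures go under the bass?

no figures

G# is the root of G# minor, so the chord is in root position.
A triad in root position is figured 5/3, conventionally abbreviated (no figures — root-position triad).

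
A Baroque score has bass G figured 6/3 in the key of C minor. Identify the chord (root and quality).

The figures 6/3 indicate a triad in first inversion.
In first inversion the root lies a sixth above the bass: a sixth above G in C minor is Eb.
The chord tones are G, Bb, Eb, giving Eb major.

Eb major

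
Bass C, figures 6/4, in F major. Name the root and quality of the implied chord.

The figures 6/4 indicate a triad in second inversion.
In second inversion the root lies a fourth above the bass: a fourth above C in F major is F.
The chord tones are C, F, A, giving F major.

F major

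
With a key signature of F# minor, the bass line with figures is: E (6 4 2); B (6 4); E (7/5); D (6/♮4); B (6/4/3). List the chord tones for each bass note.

E, F#, A, C# | B, E, G# | E, G#, B, D | D, G, B | B, D, E, G#

E (6/4/2): E, F#, A, C#.
B (6/4): B, E, G#.
E (7/5/3): E, G#, B, D.
D (6/♮4): D, G, B.
B (6/4/3): B, D, E, G#.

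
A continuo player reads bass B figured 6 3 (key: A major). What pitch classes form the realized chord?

B, D, G#

A third above B in this key is D.
A sixth above B in this key is G#.
Together with the bass B, this spells G# diminished in first inversion.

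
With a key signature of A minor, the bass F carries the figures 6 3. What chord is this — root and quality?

D minor

The figures 6 3 indicate a triad in first inversion.
In first inversion the root lies a sixth above the bass: a sixth above F in A minor is D.
The chord tones are F, A, D, giving D minor.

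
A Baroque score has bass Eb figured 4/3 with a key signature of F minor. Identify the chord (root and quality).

Ab major seventh

The figures 4/3 indicate a seventh chord in second inversion.
In second inversion the root lies a fourth above the bass: a fourth above Eb in F minor is Ab.
The chord tones are Eb, G, Ab, C, giving Ab major seventh.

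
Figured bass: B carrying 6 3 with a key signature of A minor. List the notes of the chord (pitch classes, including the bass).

B, D, G

A third above B in this key is D.
A sixth above B in this key is G.
Together with the bass B, this spells G major in first inversion.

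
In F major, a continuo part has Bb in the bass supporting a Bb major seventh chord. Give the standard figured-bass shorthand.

7

Bb is the root of Bb major seventh, so the chord is in root position.
A seventh chord in root position is figured 7/5/3, conventionally abbreviated 7.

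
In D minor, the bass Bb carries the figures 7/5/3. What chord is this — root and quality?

Bb major seventh

The figures 7/5/3 indicate a seventh chord in root position.
In root position the bass is the root, so the root is Bb.
The chord tones are Bb, D, F, A, giving Bb major seventh.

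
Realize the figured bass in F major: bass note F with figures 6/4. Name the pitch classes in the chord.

A fourth above F in this key is Bb.
A sixth above F in this key is D.
Together with the bass F, this spells Bb major in second inversion.

F, Bb, D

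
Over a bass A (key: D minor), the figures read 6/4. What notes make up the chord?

A, D, F

A fourth above A in this key is D.
A sixth above A in this key is F.
Together with the bass A, this spells D minor in second inversion.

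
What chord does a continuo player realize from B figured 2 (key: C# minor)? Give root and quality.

The figures 2 indicate a seventh chord in third inversion.
In third inversion the root lies a second above the bass: a second above B in C# minor is C#.
The chord tones are B, C#, E, G#, giving C# minor seventh.

C# minor seventh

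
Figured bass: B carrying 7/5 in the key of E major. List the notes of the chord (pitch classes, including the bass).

The written figures 7/5 are shorthand for 7/5/3: the 3 is implied.
A third above B in this key is D#.
A fifth above B in this key is F#.
A seventh above B in this key is A.
Together with the bass B, this spells B dominant seventh in root position.

B, D#, F#, A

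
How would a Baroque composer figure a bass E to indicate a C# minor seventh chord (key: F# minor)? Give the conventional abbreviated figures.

E is the third of C# minor seventh, so the chord is in first inversion.
A seventh chord in first inversion is figured 6/5/3, conventionally abbreviated 6/5.

6/5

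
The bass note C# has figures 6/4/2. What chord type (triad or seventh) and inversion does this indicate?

seventh chord, third inversion

Intervals of 6/4/2 above the bass form a seventh chord; the bass is the seventh, so this is third inversion.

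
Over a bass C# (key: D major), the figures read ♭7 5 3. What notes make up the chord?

A third above C# in this key is E.
A fifth above C# in this key is G.
A seventh above C# in this key is B, lowered to Bb by the flat.
Together with the bass C#, this spells C# diminished seventh in root position.

C#, E, G, Bb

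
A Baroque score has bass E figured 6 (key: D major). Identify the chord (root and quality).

C# diminished

The figures 6 indicate a triad in first inversion.
In first inversion the root lies a sixth above the bass: a sixth above E in D major is C#.
The chord tones are E, G, C#, giving C# diminished.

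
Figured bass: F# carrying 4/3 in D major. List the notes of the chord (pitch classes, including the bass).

The written figures 4/3 are shorthand for 6/4/3: the 6 is implied.
A third above F# in this key is A.
A fourth above F# in this key is B.
A sixth above F# in this key is D.
Together with the bass F#, this spells B minor seventh in second inversion.

F#, A, B, D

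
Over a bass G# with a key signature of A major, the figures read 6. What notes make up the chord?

The written figures 6 are shorthand for 6/3: the 3 is implied.
A third above G# in this key is B.
A sixth above G# in this key is E.
Together with the bass G#, this spells E major in first inversion.

G#, B, E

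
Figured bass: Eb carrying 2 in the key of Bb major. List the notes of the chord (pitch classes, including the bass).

The written figures 2 are shorthand for 6/4/2: the 6/4 are implied.
A second above Eb in this key is F.
A fourth above Eb in this key is A.
A sixth above Eb in this key is C.
Together with the bass Eb, this spells F dominant seventh in third inversion.

Eb, F, A, C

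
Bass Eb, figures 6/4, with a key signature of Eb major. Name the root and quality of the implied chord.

The figures 6/4 indicate a triad in second inversion.
In second inversion the root lies a fourth above the bass: a fourth above Eb in Eb major is Ab.
The chord tones are Eb, Ab, C, giving Ab major.

Ab major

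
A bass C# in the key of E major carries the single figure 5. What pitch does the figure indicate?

Counting 4 letter steps above C# lands on G; in E major, that letter is G#.

G#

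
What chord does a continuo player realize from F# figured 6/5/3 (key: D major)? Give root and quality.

D major seventh

The figures 6/5/3 indicate a seventh chord in first inversion.
In first inversion the root lies a sixth above the bass: a sixth above F# in D major is D.
The chord tones are F#, A, C#, D, giving D major seventh.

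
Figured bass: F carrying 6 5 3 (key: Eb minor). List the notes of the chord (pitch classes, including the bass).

A third above F in this key is Ab.
A fifth above F in this key is Cb.
A sixth above F in this key is Db.
Together with the bass F, this spells Db dominant seventh in first inversion.

F, Ab, Cb, Db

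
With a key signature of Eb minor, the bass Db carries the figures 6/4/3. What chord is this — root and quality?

The figures 6/4/3 indicate a seventh chord in second inversion.
In second inversion the root lies a fourth above the bass: a fourth above Db in Eb minor is Gb.
The chord tones are Db, F, Gb, Bb, giving Gb major seventh.

Gb major seventh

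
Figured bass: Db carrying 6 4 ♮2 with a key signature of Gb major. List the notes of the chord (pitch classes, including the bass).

A second above Db in this key is Eb, made natural (E) by the ♮ figure.
A fourth above Db in this key is Gb.
A sixth above Db in this key is Bb.

Db, E, Gb, Bb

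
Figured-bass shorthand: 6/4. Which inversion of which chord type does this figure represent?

triad, second inversion

Intervals of 6/4 above the bass form a triad; the bass is the fifth, so this is second inversion.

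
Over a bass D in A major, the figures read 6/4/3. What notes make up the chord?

A third above D in this key is F#.
A fourth above D in this key is G#.
A sixth above D in this key is B.
Together with the bass D, this spells G# half-diminished seventh in second inversion.

D, F#, G#, B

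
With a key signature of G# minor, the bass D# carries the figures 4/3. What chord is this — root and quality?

G# minor seventh

The figures 4/3 indicate a seventh chord in second inversion.
In second inversion the root lies a fourth above the bass: a fourth above D# in G# minor is G#.
The chord tones are D#, F#, G#, B, giving G# minor seventh.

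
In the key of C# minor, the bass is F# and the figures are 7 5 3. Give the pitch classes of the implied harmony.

A third above F# in this key is A.
A fifth above F# in this key is C#.
A seventh above F# in this key is E.
Together with the bass F#, this spells F# minor seventh in root position.

F#, A, C#, E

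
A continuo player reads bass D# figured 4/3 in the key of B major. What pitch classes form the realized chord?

D#, F#, G#, B

The written figures 4/3 are shorthand for 6/4/3: the 6 is implied.
A third above D# in this key is F#.
A fourth above D# in this key is G#.
A sixth above D# in this key is B.
Together with the bass D#, this spells G# minor seventh in second inversion.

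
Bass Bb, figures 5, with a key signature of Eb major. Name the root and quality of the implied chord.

Bb major

The figures 5 indicate a triad in root position.
In root position the bass is the root, so the root is Bb.
The chord tones are Bb, D, F, giving Bb major.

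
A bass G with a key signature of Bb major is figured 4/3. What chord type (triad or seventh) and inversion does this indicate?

seventh chord, second inversion

4/3 is shorthand for 6/4/3.
Intervals of 6/4/3 above the bass form a seventh chord; the bass is the fifth, so this is second inversion.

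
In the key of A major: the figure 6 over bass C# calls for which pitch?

A

Counting 5 letter steps above C# lands on A; in A major, that letter is A.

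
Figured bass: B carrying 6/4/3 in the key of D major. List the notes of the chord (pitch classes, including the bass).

B, D, E, G

A third above B in this key is D.
A fourth above B in this key is E.
A sixth above B in this key is G.
Together with the bass B, this spells E minor seventh in second inversion.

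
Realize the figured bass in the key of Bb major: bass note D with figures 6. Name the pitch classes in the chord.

The written figures 6 are shorthand for 6/3: the 3 is implied.
A third above D in this key is F.
A sixth above D in this key is Bb.
Together with the bass D, this spells Bb major in first inversion.

D, F, Bb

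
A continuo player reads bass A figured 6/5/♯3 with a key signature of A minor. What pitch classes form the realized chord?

A third above A in this key is C, raised to C# by the sharp.
A fifth above A in this key is E.
A sixth above A in this key is F.
Together with the bass A, this spells F augmented major seventh in first inversion.

A, C#, E, F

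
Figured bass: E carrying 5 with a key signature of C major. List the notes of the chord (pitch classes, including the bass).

The written figures 5 are shorthand for 5/3: the 3 is implied.
A third above E in this key is G.
A fifth above E in this key is B.
Together with the bass E, this spells E minor in root position.

E, G, B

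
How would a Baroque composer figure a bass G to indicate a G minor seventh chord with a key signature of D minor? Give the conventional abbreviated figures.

G is the root of G minor seventh, so the chord is in root position.
A seventh chord in root position is figured 7/5/3, conventionally abbreviated 7.

7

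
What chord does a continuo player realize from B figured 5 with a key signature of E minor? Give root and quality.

B minor

The figures 5 indicate a triad in root position.
In root position the bass is the root, so the root is B.
The chord tones are B, D, F#, giving B minor.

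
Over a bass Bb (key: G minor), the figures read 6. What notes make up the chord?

Bb, D, G

The written figures 6 are shorthand for 6/3: the 3 is implied.
A third above Bb in this key is D.
A sixth above Bb in this key is G.
Together with the bass Bb, this spells G minor in first inversion.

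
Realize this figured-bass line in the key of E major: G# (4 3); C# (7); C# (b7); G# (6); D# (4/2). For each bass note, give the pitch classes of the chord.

G# (6/4/3): G#, B, C#, E.
C# (7/5/3): C#, E, G#, B.
C# (b7/5/3): C#, E, G#, Bb.
G# (6/3): G#, B, E.
D# (6/4/2): D#, E, G#, B.

G#, B, C#, E | C#, E, G#, B | C#, E, G#, Bb | G#, B, E | D#, E, G#, B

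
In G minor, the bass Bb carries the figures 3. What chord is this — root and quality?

The figures 3 indicate a triad in root position.
In root position the bass is the root, so the root is Bb.
The chord tones are Bb, D, F, giving Bb major.

Bb major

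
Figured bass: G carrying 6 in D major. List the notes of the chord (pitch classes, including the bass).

The written figures 6 are shorthand for 6/3: the 3 is implied.
A third above G in this key is B.
A sixth above G in this key is E.
Together with the bass G, this spells E minor in first inversion.

G, B, E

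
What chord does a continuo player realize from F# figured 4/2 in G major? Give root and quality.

G major seventh

The figures 4/2 indicate a seventh chord in third inversion.
In third inversion the root lies a second above the bass: a second above F# in G major is G.
The chord tones are F#, G, B, D, giving G major seventh.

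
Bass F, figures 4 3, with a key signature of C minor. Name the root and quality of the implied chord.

Bb dominant seventh

The figures 4 3 indicate a seventh chord in second inversion.
In second inversion the root lies a fourth above the bass: a fourth above F in C minor is Bb.
The chord tones are F, Ab, Bb, D, giving Bb dominant seventh.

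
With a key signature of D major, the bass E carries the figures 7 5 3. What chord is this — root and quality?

E minor seventh

The figures 7 5 3 indicate a seventh chord in root position.
In root position the bass is the root, so the root is E.
The chord tones are E, G, B, D, giving E minor seventh.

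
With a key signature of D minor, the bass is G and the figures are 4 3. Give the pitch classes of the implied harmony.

G, Bb, C, E

The written figures 4 3 are shorthand for 6/4/3: the 6 is implied.
A third above G in this key is Bb.
A fourth above G in this key is C.
A sixth above G in this key is E.
Together with the bass G, this spells C dominant seventh in second inversion.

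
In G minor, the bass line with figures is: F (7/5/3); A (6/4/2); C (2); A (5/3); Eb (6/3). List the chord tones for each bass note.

F, A, C, Eb | A, Bb, D, F | C, D, F, A | A, C, Eb | Eb, G, C

F (7/5/3): F, A, C, Eb.
A (6/4/2): A, Bb, D, F.
C (6/4/2): C, D, F, A.
A (5/3): A, C, Eb.
Eb (6/3): Eb, G, C.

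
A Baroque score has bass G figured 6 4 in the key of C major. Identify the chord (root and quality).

C major

The figures 6 4 indicate a triad in second inversion.
In second inversion the root lies a fourth above the bass: a fourth above G in C major is C.
The chord tones are G, C, E, giving C major.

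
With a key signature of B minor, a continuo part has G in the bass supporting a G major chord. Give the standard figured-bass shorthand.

G is the root of G major, so the chord is in root position.
A triad in root position is figured 5/3, conventionally abbreviated (no figures — root-position triad).

no figures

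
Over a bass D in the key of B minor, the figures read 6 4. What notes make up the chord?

D, G, B

A fourth above D in this key is G.
A sixth above D in this key is B.
Together with the bass D, this spells G major in second inversion.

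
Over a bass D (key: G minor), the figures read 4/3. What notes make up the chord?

D, F, G, Bb

The written figures 4/3 are shorthand for 6/4/3: the 6 is implied.
A third above D in this key is F.
A fourth above D in this key is G.
A sixth above D in this key is Bb.
Together with the bass D, this spells G minor seventh in second inversion.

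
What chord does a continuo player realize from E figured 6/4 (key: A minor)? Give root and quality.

The figures 6/4 indicate a triad in second inversion.
In second inversion the root lies a fourth above the bass: a fourth above E in A minor is A.
The chord tones are E, A, C, giving A minor.

A minor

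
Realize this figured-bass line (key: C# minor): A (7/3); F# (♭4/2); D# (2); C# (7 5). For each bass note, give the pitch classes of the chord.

A, C#, E, G# | F#, G#, Bb, D# | D#, E, G#, B | C#, E, G#, B

A (7/5/3): A, C#, E, G#.
F# (6/b4/2): F#, G#, Bb, D#.
D# (6/4/2): D#, E, G#, B.
C# (7/5/3): C#, E, G#, B.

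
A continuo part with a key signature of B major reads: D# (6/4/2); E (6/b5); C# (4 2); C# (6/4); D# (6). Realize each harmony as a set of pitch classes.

D#, E, G#, B | E, G#, Bb, C# | C#, D#, F#, A# | C#, F#, A# | D#, F#, B

D# (6/4/2): D#, E, G#, B.
E (6/b5/3): E, G#, Bb, C#.
C# (6/4/2): C#, D#, F#, A#.
C# (6/4): C#, F#, A#.
D# (6/3): D#, F#, B.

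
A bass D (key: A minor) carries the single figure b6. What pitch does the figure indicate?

Counting 5 letter steps above D lands on B; in A minor, that letter is B.
The b6 figure lowers it a semitone, giving Bb.

Bb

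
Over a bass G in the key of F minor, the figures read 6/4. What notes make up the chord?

A fourth above G in this key is C.
A sixth above G in this key is Eb.
Together with the bass G, this spells C minor in second inversion.

G, C, Eb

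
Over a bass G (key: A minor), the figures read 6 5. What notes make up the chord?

The written figures 6 5 are shorthand for 6/5/3: the 3 is implied.
A third above G in this key is B.
A fifth above G in this key is D.
A sixth above G in this key is E.
Together with the bass G, this spells E minor seventh in first inversion.

G, B, D, E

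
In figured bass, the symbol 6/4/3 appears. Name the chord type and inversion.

Intervals of 6/4/3 above the bass form a seventh chord; the bass is the fifth, so this is second inversion.

seventh chord, second inversion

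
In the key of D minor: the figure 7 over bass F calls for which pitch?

Counting 6 letter steps above F lands on E; in D minor, that letter is E.

E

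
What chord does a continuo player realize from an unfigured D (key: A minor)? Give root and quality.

D minor

An unfigured bass indicates a triad in root position.
In root position the bass is the root, so the root is D.
The chord tones are D, F, A, giving D minor.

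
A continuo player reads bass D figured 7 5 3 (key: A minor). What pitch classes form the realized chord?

A third above D in this key is F.
A fifth above D in this key is A.
A seventh above D in this key is C.
Together with the bass D, this spells D minor seventh in root position.

D, F, A, C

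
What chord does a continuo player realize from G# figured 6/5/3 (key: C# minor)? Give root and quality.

The figures 6/5/3 indicate a seventh chord in first inversion.
In first inversion the root lies a sixth above the bass: a sixth above G# in C# minor is E.
The chord tones are G#, B, D#, E, giving E major seventh.

E major seventh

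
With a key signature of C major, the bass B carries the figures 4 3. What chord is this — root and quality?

The figures 4 3 indicate a seventh chord in second inversion.
In second inversion the root lies a fourth above the bass: a fourth above B in C major is E.
The chord tones are B, D, E, G, giving E minor seventh.

E minor seventh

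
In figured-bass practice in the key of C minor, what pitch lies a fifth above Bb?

F

Counting 4 letter steps above Bb lands on F; in C minor, that letter is F.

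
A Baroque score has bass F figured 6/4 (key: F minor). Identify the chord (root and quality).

The figures 6/4 indicate a triad in second inversion.
In second inversion the root lies a fourth above the bass: a fourth above F in F minor is Bb.
The chord tones are F, Bb, Db, giving Bb minor.

Bb minor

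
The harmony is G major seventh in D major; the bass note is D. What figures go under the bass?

4/3

D is the fifth of G major seventh, so the chord is in second inversion.
A seventh chord in second inversion is figured 6/4/3, conventionally abbreviated 4/3.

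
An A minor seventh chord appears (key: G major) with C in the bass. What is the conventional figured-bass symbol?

6/5

C is the third of A minor seventh, so the chord is in first inversion.
A seventh chord in first inversion is figured 6/5/3, conventionally abbreviated 6/5.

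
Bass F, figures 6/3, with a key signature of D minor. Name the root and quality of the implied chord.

The figures 6/3 indicate a triad in first inversion.
In first inversion the root lies a sixth above the bass: a sixth above F in D minor is D.
The chord tones are F, A, D, giving D minor.

D minor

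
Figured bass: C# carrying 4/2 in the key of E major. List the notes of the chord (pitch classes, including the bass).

The written figures 4/2 are shorthand for 6/4/2: the 6 is implied.
A second above C# in this key is D#.
A fourth above C# in this key is F#.
A sixth above C# in this key is A.
Together with the bass C#, this spells D# half-diminished seventh in third inversion.

C#, D#, F#, A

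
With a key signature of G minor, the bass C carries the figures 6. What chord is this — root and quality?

A diminished

The figures 6 indicate a triad in first inversion.
In first inversion the root lies a sixth above the bass: a sixth above C in G minor is A.
The chord tones are C, Eb, A, giving A diminished.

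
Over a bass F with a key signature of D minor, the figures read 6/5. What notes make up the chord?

F, A, C, D

The written figures 6/5 are shorthand for 6/5/3: the 3 is implied.
A third above F in this key is A.
A fifth above F in this key is C.
A sixth above F in this key is D.
Together with the bass F, this spells D minor seventh in first inversion.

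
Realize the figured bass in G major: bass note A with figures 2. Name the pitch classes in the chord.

The written figures 2 are shorthand for 6/4/2: the 6/4 are implied.
A second above A in this key is B.
A fourth above A in this key is D.
A sixth above A in this key is F#.
Together with the bass A, this spells B minor seventh in third inversion.

A, B, D, F#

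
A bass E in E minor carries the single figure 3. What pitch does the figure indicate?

G

Counting 2 letter steps above E lands on G; in E minor, that letter is G.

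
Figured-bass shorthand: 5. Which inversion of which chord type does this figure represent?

triad, root position

5 is shorthand for 5/3.
Intervals of 5/3 above the bass form a triad; the bass is the root, so this is root position.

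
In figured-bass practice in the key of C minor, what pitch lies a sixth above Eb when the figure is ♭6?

Cb

Counting 5 letter steps above Eb lands on C; in C minor, that letter is C.
The b6 figure lowers it a semitone, giving Cb.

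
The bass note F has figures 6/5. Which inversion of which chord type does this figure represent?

seventh chord, first inversion

6/5 is shorthand for 6/5/3.
Intervals of 6/5/3 above the bass form a seventh chord; the bass is the third, so this is first inversion.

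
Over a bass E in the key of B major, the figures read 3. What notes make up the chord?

E, G#, B

The written figures 3 are shorthand for 5/3: the 5 is implied.
A third above E in this key is G#.
A fifth above E in this key is B.
Together with the bass E, this spells E major in root position.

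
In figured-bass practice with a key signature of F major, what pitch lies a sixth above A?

F

Counting 5 letter steps above A lands on F; in F major, that letter is F.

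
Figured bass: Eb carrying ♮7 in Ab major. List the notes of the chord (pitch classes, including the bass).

The written figures ♮7 are shorthand for 7/5/3: the 5/3 are implied.
A third above Eb in this key is G.
A fifth above Eb in this key is Bb.
A seventh above Eb in this key is Db, made natural (D) by the ♮ figure.
Together with the bass Eb, this spells Eb major seventh in root position.

Eb, G, Bb, D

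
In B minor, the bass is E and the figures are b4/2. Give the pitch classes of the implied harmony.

The written figures b4/2 are shorthand for 6/4/2: the 6 is implied.
A second above E in this key is F#.
A fourth above E in this key is A, lowered to Ab by the flat.
A sixth above E in this key is C#.

E, F#, Ab, C#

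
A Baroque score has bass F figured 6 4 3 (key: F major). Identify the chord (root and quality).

Bb major seventh

The figures 6 4 3 indicate a seventh chord in second inversion.
In second inversion the root lies a fourth above the bass: a fourth above F in F major is Bb.
The chord tones are F, A, Bb, D, giving Bb major seventh.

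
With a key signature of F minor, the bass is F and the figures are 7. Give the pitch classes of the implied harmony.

F, Ab, C, Eb

The written figures 7 are shorthand for 7/5/3: the 5/3 are implied.
A third above F in this key is Ab.
A fifth above F in this key is C.
A seventh above F in this key is Eb.
Together with the bass F, this spells F minor seventh in root position.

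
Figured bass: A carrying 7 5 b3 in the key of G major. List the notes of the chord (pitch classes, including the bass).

A third above A in this key is C, lowered to Cb by the flat.
A fifth above A in this key is E.
A seventh above A in this key is G.

A, Cb, E, G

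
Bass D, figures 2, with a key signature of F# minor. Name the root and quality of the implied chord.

E dominant seventh

The figures 2 indicate a seventh chord in third inversion.
In third inversion the root lies a second above the bass: a second above D in F# minor is E.
The chord tones are D, E, G#, B, giving E dominant seventh.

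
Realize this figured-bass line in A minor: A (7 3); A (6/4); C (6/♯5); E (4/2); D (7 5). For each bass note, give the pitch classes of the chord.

A, C, E, G | A, D, F | C, E, G#, A | E, F, A, C | D, F, A, C

A (7/5/3): A, C, E, G.
A (6/4): A, D, F.
C (6/#5/3): C, E, G#, A.
E (6/4/2): E, F, A, C.
D (7/5/3): D, F, A, C.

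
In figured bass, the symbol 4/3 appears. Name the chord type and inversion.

seventh chord, second inversion

4/3 is shorthand for 6/4/3.
Intervals of 6/4/3 above the bass form a seventh chord; the bass is the fifth, so this is second inversion.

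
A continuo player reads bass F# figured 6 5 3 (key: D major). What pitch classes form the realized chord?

A third above F# in this key is A.
A fifth above F# in this key is C#.
A sixth above F# in this key is D.
Together with the bass F#, this spells D major seventh in first inversion.

F#, A, C#, D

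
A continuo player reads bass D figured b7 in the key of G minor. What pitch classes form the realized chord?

The written figures b7 are shorthand for 7/5/3: the 5/3 are implied.
A third above D in this key is F.
A fifth above D in this key is A.
A seventh above D in this key is C, lowered to Cb by the flat.

D, F, A, Cb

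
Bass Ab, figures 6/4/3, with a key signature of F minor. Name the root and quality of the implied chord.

The figures 6/4/3 indicate a seventh chord in second inversion.
In second inversion the root lies a fourth above the bass: a fourth above Ab in F minor is Db.
The chord tones are Ab, C, Db, F, giving Db major seventh.

Db major seventh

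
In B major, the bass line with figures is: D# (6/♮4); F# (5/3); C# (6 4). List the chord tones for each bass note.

D# (6/♮4): D#, G, B.
F# (5/3): F#, A#, C#.
C# (6/4): C#, F#, A#.

D#, G, B | F#, A#, C# | C#, F#, A#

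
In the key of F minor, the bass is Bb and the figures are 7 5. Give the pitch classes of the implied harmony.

Bb, Db, F, Ab

The written figures 7 5 are shorthand for 7/5/3: the 3 is implied.
A third above Bb in this key is Db.
A fifth above Bb in this key is F.
A seventh above Bb in this key is Ab.
Together with the bass Bb, this spells Bb minor seventh in root position.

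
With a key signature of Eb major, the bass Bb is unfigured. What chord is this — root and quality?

An unfigured bass indicates a triad in root position.
In root position the bass is the root, so the root is Bb.
The chord tones are Bb, D, F, giving Bb major.

Bb major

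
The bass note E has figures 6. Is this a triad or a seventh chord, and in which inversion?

6 is shorthand for 6/3.
Intervals of 6/3 above the bass form a triad; the bass is the third, so this is first inversion.

triad, first inversion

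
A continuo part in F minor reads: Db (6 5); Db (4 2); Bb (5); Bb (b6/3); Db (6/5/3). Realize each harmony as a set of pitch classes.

Db (6/5/3): Db, F, Ab, Bb.
Db (6/4/2): Db, Eb, G, Bb.
Bb (5/3): Bb, Db, F.
Bb (b6/3): Bb, Db, Gb.
Db (6/5/3): Db, F, Ab, Bb.

Db, F, Ab, Bb | Db, Eb, G, Bb | Bb, Db, F | Bb, Db, Gb | Db, F, Ab, Bb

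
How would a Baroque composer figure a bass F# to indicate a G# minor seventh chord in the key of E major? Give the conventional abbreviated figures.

F# is the seventh of G# minor seventh, so the chord is in third inversion.
A seventh chord in third inversion is figured 6/4/2, conventionally abbreviated 4/2.

4/2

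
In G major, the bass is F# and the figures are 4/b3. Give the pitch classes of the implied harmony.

F#, Ab, B, D

The written figures 4/b3 are shorthand for 6/4/3: the 6 is implied.
A third above F# in this key is A, lowered to Ab by the flat.
A fourth above F# in this key is B.
A sixth above F# in this key is D.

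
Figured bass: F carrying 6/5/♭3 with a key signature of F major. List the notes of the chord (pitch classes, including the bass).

A third above F in this key is A, lowered to Ab by the flat.
A fifth above F in this key is C.
A sixth above F in this key is D.
Together with the bass F, this spells D half-diminished seventh in first inversion.

F, Ab, C, D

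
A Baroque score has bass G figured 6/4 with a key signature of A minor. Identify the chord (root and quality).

C major

The figures 6/4 indicate a triad in second inversion.
In second inversion the root lies a fourth above the bass: a fourth above G in A minor is C.
The chord tones are G, C, E, giving C major.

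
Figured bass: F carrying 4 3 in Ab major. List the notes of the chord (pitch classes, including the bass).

F, Ab, Bb, Db

The written figures 4 3 are shorthand for 6/4/3: the 6 is implied.
A third above F in this key is Ab.
A fourth above F in this key is Bb.
A sixth above F in this key is Db.
Together with the bass F, this spells Bb minor seventh in second inversion.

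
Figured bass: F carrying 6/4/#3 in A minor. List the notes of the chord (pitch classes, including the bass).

A third above F in this key is A, raised to A# by the sharp.
A fourth above F in this key is B.
A sixth above F in this key is D.

F, A#, B, D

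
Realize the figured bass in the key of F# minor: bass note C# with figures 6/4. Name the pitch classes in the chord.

A fourth above C# in this key is F#.
A sixth above C# in this key is A.
Together with the bass C#, this spells F# minor in second inversion.

C#, F#, A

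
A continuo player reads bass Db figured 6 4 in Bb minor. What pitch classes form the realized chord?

Db, Gb, Bb

A fourth above Db in this key is Gb.
A sixth above Db in this key is Bb.
Together with the bass Db, this spells Gb major in second inversion.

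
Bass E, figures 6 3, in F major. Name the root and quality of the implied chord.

The figures 6 3 indicate a triad in first inversion.
In first inversion the root lies a sixth above the bass: a sixth above E in F major is C.
The chord tones are E, G, C, giving C major.

C major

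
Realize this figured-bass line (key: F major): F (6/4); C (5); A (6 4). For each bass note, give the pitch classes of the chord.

F, Bb, D | C, E, G | A, D, F

F (6/4): F, Bb, D.
C (5/3): C, E, G.
A (6/4): A, D, F.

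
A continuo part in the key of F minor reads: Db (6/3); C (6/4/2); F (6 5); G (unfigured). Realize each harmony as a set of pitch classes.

Db (6/3): Db, F, Bb.
C (6/4/2): C, Db, F, Ab.
F (6/5/3): F, Ab, C, Db.
G (5/3): G, Bb, Db.

Db, F, Bb | C, Db, F, Ab | F, Ab, C, Db | G, Bb, Db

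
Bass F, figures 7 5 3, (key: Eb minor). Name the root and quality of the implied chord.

The figures 7 5 3 indicate a seventh chord in root position.
In root position the bass is the root, so the root is F.
The chord tones are F, Ab, Cb, Eb, giving F half-diminished seventh.

F half-diminished seventh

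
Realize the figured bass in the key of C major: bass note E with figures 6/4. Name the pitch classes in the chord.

A fourth above E in this key is A.
A sixth above E in this key is C.
Together with the bass E, this spells A minor in second inversion.

E, A, C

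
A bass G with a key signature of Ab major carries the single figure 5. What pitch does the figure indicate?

Counting 4 letter steps above G lands on D; in Ab major, that letter is Db.

Db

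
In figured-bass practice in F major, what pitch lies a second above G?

Counting 1 letter step above G lands on A; in F major, that letter is A.

A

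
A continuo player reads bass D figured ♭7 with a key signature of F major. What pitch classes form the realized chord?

D, F, A, Cb

The written figures ♭7 are shorthand for 7/5/3: the 5/3 are implied.
A third above D in this key is F.
A fifth above D in this key is A.
A seventh above D in this key is C, lowered to Cb by the flat.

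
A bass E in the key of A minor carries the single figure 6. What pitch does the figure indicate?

Counting 5 letter steps above E lands on C; in A minor, that letter is C.

C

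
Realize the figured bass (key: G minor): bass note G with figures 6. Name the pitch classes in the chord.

G, Bb, Eb

The written figures 6 are shorthand for 6/3: the 3 is implied.
A third above G in this key is Bb.
A sixth above G in this key is Eb.
Together with the bass G, this spells Eb major in first inversion.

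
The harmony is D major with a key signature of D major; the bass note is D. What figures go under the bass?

D is the root of D major, so the chord is in root position.
A triad in root position is figured 5/3, conventionally abbreviated (no figures — root-position triad).

no figures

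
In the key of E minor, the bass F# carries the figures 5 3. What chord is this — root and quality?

F# diminished

The figures 5 3 indicate a triad in root position.
In root position the bass is the root, so the root is F#.
The chord tones are F#, A, C, giving F# diminished.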